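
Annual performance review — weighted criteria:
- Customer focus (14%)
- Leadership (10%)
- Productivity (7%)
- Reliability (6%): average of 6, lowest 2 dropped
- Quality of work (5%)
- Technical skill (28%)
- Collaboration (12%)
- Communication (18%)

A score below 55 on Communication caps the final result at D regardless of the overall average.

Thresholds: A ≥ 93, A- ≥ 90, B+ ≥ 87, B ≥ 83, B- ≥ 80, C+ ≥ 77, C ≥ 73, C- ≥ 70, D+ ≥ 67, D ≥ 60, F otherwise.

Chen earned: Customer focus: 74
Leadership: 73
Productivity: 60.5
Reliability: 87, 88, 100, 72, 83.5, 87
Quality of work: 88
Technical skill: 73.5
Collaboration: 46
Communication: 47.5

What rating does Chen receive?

Reliability: drop 72, 83.5 → average of remaining 4 = 362/4 = 90.5
Communication score 47.5 < 55: minimum not met.
Weighted total:
  Customer focus 74 × 0.14 = 10.36
  Leadership 73 × 0.1 = 7.3
  Productivity 60.5 × 0.07 = 4.235
  Reliability 90.5 × 0.06 = 5.43
  Quality of work 88 × 0.05 = 4.4
  Technical skill 73.5 × 0.28 = 20.58
  Collaboration 46 × 0.12 = 5.52
  Communication 47.5 × 0.18 = 8.55
Sum = 66.375
66.375 would be D; cap at D applies → D.

D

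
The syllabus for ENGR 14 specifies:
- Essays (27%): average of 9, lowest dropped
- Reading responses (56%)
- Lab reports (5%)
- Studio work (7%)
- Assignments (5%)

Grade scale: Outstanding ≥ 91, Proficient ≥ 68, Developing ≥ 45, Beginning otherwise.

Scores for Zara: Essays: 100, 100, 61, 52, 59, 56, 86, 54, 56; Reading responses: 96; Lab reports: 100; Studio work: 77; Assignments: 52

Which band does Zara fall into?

Essays: drop 52 → average of remaining 8 = 572/8 = 71.5
Weighted total:
  Essays 71.5 × 0.27 = 19.305
  Reading responses 96 × 0.56 = 53.76
  Lab reports 100 × 0.05 = 5
  Studio work 77 × 0.07 = 5.39
  Assignments 52 × 0.05 = 2.6
Sum = 86.055
86.055 is ≥ 68 and < 91 → Proficient

Proficient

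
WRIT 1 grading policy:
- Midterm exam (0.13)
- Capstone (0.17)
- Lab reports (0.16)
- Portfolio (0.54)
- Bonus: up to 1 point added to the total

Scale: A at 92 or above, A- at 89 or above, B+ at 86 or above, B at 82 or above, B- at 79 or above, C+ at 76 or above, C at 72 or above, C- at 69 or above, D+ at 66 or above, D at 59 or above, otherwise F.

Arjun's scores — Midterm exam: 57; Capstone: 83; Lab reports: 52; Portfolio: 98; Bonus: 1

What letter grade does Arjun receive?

B

Weighted total:
  Midterm exam 57 × 0.13 = 7.41
  Capstone 83 × 0.17 = 14.11
  Lab reports 52 × 0.16 = 8.32
  Portfolio 98 × 0.54 = 52.92
Sum = 82.76
Bonus: 82.76 + 1 = 83.76
83.76 is ≥ 82 and < 86 → B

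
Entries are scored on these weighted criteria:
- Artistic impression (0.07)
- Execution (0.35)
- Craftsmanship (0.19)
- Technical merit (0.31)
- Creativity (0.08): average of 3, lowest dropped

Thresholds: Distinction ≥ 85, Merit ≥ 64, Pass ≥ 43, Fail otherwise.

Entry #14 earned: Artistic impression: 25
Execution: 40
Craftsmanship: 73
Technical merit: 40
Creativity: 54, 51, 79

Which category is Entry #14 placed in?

Pass

Creativity: drop 51 → average of remaining 2 = 133/2 = 66.5
Weighted total:
  Artistic impression 25 × 0.07 = 1.75
  Execution 40 × 0.35 = 14
  Craftsmanship 73 × 0.19 = 13.87
  Technical merit 40 × 0.31 = 12.4
  Creativity 66.5 × 0.08 = 5.32
Sum = 47.34
47.34 is ≥ 43 and < 64 → Pass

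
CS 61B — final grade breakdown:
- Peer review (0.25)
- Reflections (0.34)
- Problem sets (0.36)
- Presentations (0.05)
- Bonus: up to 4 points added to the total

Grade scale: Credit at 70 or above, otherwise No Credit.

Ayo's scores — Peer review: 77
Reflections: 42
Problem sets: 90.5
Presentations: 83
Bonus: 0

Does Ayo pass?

Weighted total:
  Peer review 77 × 0.25 = 19.25
  Reflections 42 × 0.34 = 14.28
  Problem sets 90.5 × 0.36 = 32.58
  Presentations 83 × 0.05 = 4.15
Sum = 70.26
Bonus: 70.26 + 0 = 70.26
70.26 ≥ 70 → Credit

Credit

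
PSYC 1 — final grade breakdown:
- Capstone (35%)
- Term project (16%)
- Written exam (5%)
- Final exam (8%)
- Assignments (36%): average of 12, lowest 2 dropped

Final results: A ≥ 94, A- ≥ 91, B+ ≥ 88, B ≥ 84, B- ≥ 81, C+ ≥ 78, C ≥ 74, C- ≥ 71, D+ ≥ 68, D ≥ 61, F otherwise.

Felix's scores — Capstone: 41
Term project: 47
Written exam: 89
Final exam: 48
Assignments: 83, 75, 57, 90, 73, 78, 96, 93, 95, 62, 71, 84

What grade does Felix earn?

Assignments: drop 57, 62 → average of remaining 10 = 838/10 = 83.8
Weighted total:
  Capstone 41 × 0.35 = 14.35
  Term project 47 × 0.16 = 7.52
  Written exam 89 × 0.05 = 4.45
  Final exam 48 × 0.08 = 3.84
  Assignments 83.8 × 0.36 = 30.168
Sum = 60.328
60.328 < 61 → F

F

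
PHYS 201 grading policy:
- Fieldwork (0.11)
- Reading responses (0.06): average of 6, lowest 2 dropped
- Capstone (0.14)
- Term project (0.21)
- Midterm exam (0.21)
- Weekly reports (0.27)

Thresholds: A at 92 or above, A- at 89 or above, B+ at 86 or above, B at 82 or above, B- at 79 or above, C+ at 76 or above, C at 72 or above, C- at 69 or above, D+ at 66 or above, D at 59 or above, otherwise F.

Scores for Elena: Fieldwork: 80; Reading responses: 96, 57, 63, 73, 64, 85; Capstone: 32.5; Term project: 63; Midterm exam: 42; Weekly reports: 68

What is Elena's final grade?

Reading responses: drop 57, 63 → average of remaining 4 = 318/4 = 79.5
Weighted total:
  Fieldwork 80 × 0.11 = 8.8
  Reading responses 79.5 × 0.06 = 4.77
  Capstone 32.5 × 0.14 = 4.55
  Term project 63 × 0.21 = 13.23
  Midterm exam 42 × 0.21 = 8.82
  Weekly reports 68 × 0.27 = 18.36
Sum = 58.53
58.53 < 59 → F

F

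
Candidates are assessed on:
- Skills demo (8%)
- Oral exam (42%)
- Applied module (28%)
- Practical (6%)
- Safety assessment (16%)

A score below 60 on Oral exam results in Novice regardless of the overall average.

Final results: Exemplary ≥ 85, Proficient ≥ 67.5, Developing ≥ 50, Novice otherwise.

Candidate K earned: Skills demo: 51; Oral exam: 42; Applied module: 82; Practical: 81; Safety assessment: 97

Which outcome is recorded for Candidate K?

Novice

Oral exam score 42 < 60: minimum not met.
Weighted total:
  Skills demo 51 × 0.08 = 4.08
  Oral exam 42 × 0.42 = 17.64
  Applied module 82 × 0.28 = 22.96
  Practical 81 × 0.06 = 4.86
  Safety assessment 97 × 0.16 = 15.52
Sum = 65.06
Because the Oral exam minimum was not met, the result is Novice.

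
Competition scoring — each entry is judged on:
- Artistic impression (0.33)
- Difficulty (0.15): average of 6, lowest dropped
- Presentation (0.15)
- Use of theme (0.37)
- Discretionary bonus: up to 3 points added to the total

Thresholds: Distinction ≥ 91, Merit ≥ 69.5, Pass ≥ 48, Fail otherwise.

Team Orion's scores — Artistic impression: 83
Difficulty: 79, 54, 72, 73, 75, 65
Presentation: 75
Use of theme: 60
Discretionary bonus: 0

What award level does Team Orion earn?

Merit

Difficulty: drop 54 → average of remaining 5 = 364/5 = 72.8
Weighted total:
  Artistic impression 83 × 0.33 = 27.39
  Difficulty 72.8 × 0.15 = 10.92
  Presentation 75 × 0.15 = 11.25
  Use of theme 60 × 0.37 = 22.2
Sum = 71.76
Discretionary bonus: 71.76 + 0 = 71.76
71.76 is ≥ 69.5 and < 91 → Merit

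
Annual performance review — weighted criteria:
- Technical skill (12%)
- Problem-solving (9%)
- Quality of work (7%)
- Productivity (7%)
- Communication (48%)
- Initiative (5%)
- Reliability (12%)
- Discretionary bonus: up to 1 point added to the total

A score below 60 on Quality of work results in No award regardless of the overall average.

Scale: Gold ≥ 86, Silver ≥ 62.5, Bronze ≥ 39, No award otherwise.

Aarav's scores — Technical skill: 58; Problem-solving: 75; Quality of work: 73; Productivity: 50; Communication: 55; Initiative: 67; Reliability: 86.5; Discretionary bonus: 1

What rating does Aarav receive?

Quality of work score 73 ≥ 60: minimum met.
Weighted total:
  Technical skill 58 × 0.12 = 6.96
  Problem-solving 75 × 0.09 = 6.75
  Quality of work 73 × 0.07 = 5.11
  Productivity 50 × 0.07 = 3.5
  Communication 55 × 0.48 = 26.4
  Initiative 67 × 0.05 = 3.35
  Reliability 86.5 × 0.12 = 10.38
Sum = 62.45
Discretionary bonus: 62.45 + 1 = 63.45
63.45 is ≥ 62.5 and < 86 → Silver

Silver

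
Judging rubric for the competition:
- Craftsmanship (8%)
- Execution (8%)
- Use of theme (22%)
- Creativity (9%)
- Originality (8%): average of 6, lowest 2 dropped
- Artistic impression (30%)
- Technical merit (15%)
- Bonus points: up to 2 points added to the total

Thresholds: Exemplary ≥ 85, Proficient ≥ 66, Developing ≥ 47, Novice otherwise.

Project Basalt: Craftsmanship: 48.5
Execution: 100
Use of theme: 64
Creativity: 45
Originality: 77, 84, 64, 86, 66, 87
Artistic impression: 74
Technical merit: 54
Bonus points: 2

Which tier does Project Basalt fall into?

Proficient

Originality: drop 64, 66 → average of remaining 4 = 334/4 = 83.5
Weighted total:
  Craftsmanship 48.5 × 0.08 = 3.88
  Execution 100 × 0.08 = 8
  Use of theme 64 × 0.22 = 14.08
  Creativity 45 × 0.09 = 4.05
  Originality 83.5 × 0.08 = 6.68
  Artistic impression 74 × 0.3 = 22.2
  Technical merit 54 × 0.15 = 8.1
Sum = 66.99
Bonus points: 66.99 + 2 = 68.99
68.99 is ≥ 66 and < 85 → Proficient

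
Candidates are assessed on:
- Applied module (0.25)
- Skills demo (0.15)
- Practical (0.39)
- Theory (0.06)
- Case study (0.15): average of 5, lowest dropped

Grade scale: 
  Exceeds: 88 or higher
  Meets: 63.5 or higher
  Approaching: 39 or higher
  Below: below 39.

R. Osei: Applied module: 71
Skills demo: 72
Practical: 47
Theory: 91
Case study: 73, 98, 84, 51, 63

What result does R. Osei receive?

Meets

Case study: drop 51 → average of remaining 4 = 318/4 = 79.5
Weighted total:
  Applied module 71 × 0.25 = 17.75
  Skills demo 72 × 0.15 = 10.8
  Practical 47 × 0.39 = 18.33
  Theory 91 × 0.06 = 5.46
  Case study 79.5 × 0.15 = 11.925
Sum = 64.265
64.265 is ≥ 63.5 and < 88 → Meets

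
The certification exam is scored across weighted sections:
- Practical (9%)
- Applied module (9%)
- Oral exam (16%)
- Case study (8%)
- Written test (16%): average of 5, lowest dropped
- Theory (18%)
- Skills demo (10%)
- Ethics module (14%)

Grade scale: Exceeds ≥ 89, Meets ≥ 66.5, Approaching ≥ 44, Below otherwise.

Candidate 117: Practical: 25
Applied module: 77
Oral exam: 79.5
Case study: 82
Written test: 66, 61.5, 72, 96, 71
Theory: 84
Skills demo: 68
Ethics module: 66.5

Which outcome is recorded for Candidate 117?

Meets

Written test: drop 61.5 → average of remaining 4 = 305/4 = 76.25
Weighted total:
  Practical 25 × 0.09 = 2.25
  Applied module 77 × 0.09 = 6.93
  Oral exam 79.5 × 0.16 = 12.72
  Case study 82 × 0.08 = 6.56
  Written test 76.25 × 0.16 = 12.2
  Theory 84 × 0.18 = 15.12
  Skills demo 68 × 0.1 = 6.8
  Ethics module 66.5 × 0.14 = 9.31
Sum = 71.89
71.89 is ≥ 66.5 and < 89 → Meets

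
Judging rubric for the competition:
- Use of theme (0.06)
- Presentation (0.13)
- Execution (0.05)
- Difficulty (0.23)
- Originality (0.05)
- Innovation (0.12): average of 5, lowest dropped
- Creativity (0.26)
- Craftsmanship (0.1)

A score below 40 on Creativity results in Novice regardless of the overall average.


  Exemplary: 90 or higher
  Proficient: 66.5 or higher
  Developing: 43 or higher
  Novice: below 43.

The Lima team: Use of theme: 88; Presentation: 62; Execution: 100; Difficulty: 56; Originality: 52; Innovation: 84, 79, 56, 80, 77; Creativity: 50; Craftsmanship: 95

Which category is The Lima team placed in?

Developing

Innovation: drop 56 → average of remaining 4 = 320/4 = 80
Creativity score 50 ≥ 40: minimum met.
Weighted total:
  Use of theme 88 × 0.06 = 5.28
  Presentation 62 × 0.13 = 8.06
  Execution 100 × 0.05 = 5
  Difficulty 56 × 0.23 = 12.88
  Originality 52 × 0.05 = 2.6
  Innovation 80 × 0.12 = 9.6
  Creativity 50 × 0.26 = 13
  Craftsmanship 95 × 0.1 = 9.5
Sum = 65.92
65.92 is ≥ 43 and < 66.5 → Developing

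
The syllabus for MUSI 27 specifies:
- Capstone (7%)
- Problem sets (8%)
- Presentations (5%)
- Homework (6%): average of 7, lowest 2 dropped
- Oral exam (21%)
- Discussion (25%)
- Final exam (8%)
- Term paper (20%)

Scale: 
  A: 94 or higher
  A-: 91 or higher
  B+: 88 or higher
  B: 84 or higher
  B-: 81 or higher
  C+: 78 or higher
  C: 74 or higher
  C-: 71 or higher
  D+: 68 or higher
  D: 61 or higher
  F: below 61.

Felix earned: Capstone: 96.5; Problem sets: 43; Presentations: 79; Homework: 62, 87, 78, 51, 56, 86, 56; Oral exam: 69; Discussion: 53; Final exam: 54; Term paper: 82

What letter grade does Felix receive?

D

Homework: drop 51, 56 → average of remaining 5 = 369/5 = 73.8
Weighted total:
  Capstone 96.5 × 0.07 = 6.755
  Problem sets 43 × 0.08 = 3.44
  Presentations 79 × 0.05 = 3.95
  Homework 73.8 × 0.06 = 4.428
  Oral exam 69 × 0.21 = 14.49
  Discussion 53 × 0.25 = 13.25
  Final exam 54 × 0.08 = 4.32
  Term paper 82 × 0.2 = 16.4
Sum = 67.033
67.033 is ≥ 61 and < 68 → D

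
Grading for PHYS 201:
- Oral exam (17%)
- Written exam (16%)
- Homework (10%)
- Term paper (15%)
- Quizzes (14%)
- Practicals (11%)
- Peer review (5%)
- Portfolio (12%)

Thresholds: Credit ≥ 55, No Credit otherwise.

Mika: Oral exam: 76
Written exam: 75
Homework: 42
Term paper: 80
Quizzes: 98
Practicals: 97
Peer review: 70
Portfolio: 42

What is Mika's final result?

Weighted total:
  Oral exam 76 × 0.17 = 12.92
  Written exam 75 × 0.16 = 12
  Homework 42 × 0.1 = 4.2
  Term paper 80 × 0.15 = 12
  Quizzes 98 × 0.14 = 13.72
  Practicals 97 × 0.11 = 10.67
  Peer review 70 × 0.05 = 3.5
  Portfolio 42 × 0.12 = 5.04
Sum = 74.05
74.05 ≥ 55 → Credit

Credit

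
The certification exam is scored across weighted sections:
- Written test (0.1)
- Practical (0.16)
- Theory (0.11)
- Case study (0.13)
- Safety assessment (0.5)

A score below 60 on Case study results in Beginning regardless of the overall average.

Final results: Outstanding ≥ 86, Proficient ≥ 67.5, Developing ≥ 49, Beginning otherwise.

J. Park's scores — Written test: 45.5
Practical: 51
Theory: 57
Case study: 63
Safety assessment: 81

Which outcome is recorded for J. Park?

Case study score 63 ≥ 60: minimum met.
Weighted total:
  Written test 45.5 × 0.1 = 4.55
  Practical 51 × 0.16 = 8.16
  Theory 57 × 0.11 = 6.27
  Case study 63 × 0.13 = 8.19
  Safety assessment 81 × 0.5 = 40.5
Sum = 67.67
67.67 is ≥ 67.5 and < 86 → Proficient

Proficient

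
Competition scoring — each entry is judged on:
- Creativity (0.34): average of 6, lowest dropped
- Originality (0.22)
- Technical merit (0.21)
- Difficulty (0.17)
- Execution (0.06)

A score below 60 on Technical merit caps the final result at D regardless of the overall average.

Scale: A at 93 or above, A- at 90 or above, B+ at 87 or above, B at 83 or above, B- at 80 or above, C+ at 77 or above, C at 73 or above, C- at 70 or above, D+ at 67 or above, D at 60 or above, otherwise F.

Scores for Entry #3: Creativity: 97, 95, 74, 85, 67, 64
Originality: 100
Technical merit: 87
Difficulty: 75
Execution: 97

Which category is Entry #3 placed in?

B+

Creativity: drop 64 → average of remaining 5 = 418/5 = 83.6
Technical merit score 87 ≥ 60: minimum met.
Weighted total:
  Creativity 83.6 × 0.34 = 28.424
  Originality 100 × 0.22 = 22
  Technical merit 87 × 0.21 = 18.27
  Difficulty 75 × 0.17 = 12.75
  Execution 97 × 0.06 = 5.82
Sum = 87.264
87.264 is ≥ 87 and < 90 → B+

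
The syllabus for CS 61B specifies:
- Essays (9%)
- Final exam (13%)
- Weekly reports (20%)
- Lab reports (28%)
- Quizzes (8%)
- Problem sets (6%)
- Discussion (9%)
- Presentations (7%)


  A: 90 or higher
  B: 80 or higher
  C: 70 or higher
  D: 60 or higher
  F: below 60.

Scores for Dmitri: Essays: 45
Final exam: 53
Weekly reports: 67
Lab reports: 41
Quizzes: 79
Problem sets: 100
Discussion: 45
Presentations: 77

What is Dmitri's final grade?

F

Weighted total:
  Essays 45 × 0.09 = 4.05
  Final exam 53 × 0.13 = 6.89
  Weekly reports 67 × 0.2 = 13.4
  Lab reports 41 × 0.28 = 11.48
  Quizzes 79 × 0.08 = 6.32
  Problem sets 100 × 0.06 = 6
  Discussion 45 × 0.09 = 4.05
  Presentations 77 × 0.07 = 5.39
Sum = 57.58
57.58 < 60 → F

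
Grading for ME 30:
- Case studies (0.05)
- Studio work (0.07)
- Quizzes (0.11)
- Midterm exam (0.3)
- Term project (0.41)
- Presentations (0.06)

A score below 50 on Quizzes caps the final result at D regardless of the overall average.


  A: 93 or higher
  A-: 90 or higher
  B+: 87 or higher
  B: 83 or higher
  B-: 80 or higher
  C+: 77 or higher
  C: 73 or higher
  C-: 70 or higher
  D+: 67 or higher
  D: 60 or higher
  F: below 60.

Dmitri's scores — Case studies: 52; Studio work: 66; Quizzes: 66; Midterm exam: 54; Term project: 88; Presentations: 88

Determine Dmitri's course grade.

C-

Quizzes score 66 ≥ 50: minimum met.
Weighted total:
  Case studies 52 × 0.05 = 2.6
  Studio work 66 × 0.07 = 4.62
  Quizzes 66 × 0.11 = 7.26
  Midterm exam 54 × 0.3 = 16.2
  Term project 88 × 0.41 = 36.08
  Presentations 88 × 0.06 = 5.28
Sum = 72.04
72.04 is ≥ 70 and < 73 → C-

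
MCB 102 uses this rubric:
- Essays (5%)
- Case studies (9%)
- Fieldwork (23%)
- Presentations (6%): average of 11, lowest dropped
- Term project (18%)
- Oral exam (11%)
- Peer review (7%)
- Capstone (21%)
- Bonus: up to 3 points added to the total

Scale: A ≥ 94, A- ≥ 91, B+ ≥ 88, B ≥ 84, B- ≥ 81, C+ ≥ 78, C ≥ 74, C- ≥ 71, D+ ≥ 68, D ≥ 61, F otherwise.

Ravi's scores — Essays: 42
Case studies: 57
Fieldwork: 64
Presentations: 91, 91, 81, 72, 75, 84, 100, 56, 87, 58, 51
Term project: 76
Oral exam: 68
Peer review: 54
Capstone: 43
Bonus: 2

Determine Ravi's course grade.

Presentations: drop 51 → average of remaining 10 = 795/10 = 79.5
Weighted total:
  Essays 42 × 0.05 = 2.1
  Case studies 57 × 0.09 = 5.13
  Fieldwork 64 × 0.23 = 14.72
  Presentations 79.5 × 0.06 = 4.77
  Term project 76 × 0.18 = 13.68
  Oral exam 68 × 0.11 = 7.48
  Peer review 54 × 0.07 = 3.78
  Capstone 43 × 0.21 = 9.03
Sum = 60.69
Bonus: 60.69 + 2 = 62.69
62.69 is ≥ 61 and < 68 → D

D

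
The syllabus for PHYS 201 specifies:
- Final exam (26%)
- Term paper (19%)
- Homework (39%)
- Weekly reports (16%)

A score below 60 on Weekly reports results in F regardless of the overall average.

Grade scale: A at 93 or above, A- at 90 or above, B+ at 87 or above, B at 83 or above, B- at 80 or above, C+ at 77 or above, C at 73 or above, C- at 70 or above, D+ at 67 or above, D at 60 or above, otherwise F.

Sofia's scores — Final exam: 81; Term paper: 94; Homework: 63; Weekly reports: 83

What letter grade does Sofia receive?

Weekly reports score 83 ≥ 60: minimum met.
Weighted total:
  Final exam 81 × 0.26 = 21.06
  Term paper 94 × 0.19 = 17.86
  Homework 63 × 0.39 = 24.57
  Weekly reports 83 × 0.16 = 13.28
Sum = 76.77
76.77 is ≥ 73 and < 77 → C

C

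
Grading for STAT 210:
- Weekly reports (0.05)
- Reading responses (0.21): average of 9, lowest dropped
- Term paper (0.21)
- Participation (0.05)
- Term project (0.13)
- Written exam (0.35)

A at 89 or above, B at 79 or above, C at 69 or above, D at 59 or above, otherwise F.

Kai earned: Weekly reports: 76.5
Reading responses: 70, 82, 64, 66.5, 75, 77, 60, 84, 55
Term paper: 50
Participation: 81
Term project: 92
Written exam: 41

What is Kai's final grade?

D

Reading responses: drop 55 → average of remaining 8 = 578.5/8 = 72.3125
Weighted total:
  Weekly reports 76.5 × 0.05 = 3.825
  Reading responses 72.3125 × 0.21 = 15.185625
  Term paper 50 × 0.21 = 10.5
  Participation 81 × 0.05 = 4.05
  Term project 92 × 0.13 = 11.96
  Written exam 41 × 0.35 = 14.35
Sum = 59.870625
59.870625 is ≥ 59 and < 69 → D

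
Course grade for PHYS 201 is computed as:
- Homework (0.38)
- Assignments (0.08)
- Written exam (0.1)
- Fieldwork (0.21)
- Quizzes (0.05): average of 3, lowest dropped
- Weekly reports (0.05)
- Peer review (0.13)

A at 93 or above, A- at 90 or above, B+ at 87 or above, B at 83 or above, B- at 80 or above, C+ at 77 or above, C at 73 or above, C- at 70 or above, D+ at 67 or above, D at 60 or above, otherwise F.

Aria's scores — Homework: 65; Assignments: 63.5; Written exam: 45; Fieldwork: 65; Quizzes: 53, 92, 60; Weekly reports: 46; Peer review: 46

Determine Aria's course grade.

Quizzes: drop 53 → average of remaining 2 = 152/2 = 76
Weighted total:
  Homework 65 × 0.38 = 24.7
  Assignments 63.5 × 0.08 = 5.08
  Written exam 45 × 0.1 = 4.5
  Fieldwork 65 × 0.21 = 13.65
  Quizzes 76 × 0.05 = 3.8
  Weekly reports 46 × 0.05 = 2.3
  Peer review 46 × 0.13 = 5.98
Sum = 60.01
60.01 is ≥ 60 and < 67 → D

D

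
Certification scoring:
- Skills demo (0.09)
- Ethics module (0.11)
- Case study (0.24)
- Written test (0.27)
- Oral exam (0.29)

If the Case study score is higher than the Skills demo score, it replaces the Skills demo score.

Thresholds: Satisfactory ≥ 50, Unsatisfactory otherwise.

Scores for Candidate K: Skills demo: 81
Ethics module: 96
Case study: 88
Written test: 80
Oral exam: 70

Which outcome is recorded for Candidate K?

Case study (88) > Skills demo (81), so Skills demo counts as 88.
Weighted total:
  Skills demo 88 × 0.09 = 7.92
  Ethics module 96 × 0.11 = 10.56
  Case study 88 × 0.24 = 21.12
  Written test 80 × 0.27 = 21.6
  Oral exam 70 × 0.29 = 20.3
Sum = 81.5
81.5 ≥ 50 → Satisfactory

Satisfactory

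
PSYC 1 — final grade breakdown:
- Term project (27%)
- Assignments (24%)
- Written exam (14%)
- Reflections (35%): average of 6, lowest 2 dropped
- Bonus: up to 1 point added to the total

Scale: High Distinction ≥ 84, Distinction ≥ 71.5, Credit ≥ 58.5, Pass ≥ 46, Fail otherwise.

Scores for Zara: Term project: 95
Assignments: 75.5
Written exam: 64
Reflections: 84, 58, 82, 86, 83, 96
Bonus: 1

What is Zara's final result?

High Distinction

Reflections: drop 58, 82 → average of remaining 4 = 349/4 = 87.25
Weighted total:
  Term project 95 × 0.27 = 25.65
  Assignments 75.5 × 0.24 = 18.12
  Written exam 64 × 0.14 = 8.96
  Reflections 87.25 × 0.35 = 30.5375
Sum = 83.2675
Bonus: 83.2675 + 1 = 84.2675
84.2675 ≥ 84 → High Distinction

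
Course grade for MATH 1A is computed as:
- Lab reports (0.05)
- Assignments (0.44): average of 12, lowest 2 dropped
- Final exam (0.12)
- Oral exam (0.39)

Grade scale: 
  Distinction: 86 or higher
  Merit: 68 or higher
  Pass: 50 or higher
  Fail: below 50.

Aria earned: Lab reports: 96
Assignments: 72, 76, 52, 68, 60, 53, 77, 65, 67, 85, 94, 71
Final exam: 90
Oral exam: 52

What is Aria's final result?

Assignments: drop 52, 53 → average of remaining 10 = 735/10 = 73.5
Weighted total:
  Lab reports 96 × 0.05 = 4.8
  Assignments 73.5 × 0.44 = 32.34
  Final exam 90 × 0.12 = 10.8
  Oral exam 52 × 0.39 = 20.28
Sum = 68.22
68.22 is ≥ 68 and < 86 → Merit

Merit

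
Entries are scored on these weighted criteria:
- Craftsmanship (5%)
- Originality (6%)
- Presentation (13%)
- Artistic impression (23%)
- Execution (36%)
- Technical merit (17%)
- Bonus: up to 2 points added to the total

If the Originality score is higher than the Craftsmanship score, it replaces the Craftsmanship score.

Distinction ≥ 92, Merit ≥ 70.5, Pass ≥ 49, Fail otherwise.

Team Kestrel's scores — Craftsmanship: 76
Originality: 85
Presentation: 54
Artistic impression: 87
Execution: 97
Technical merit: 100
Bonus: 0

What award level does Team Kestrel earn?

Merit

Originality (85) > Craftsmanship (76), so Craftsmanship counts as 85.
Weighted total:
  Craftsmanship 85 × 0.05 = 4.25
  Originality 85 × 0.06 = 5.1
  Presentation 54 × 0.13 = 7.02
  Artistic impression 87 × 0.23 = 20.01
  Execution 97 × 0.36 = 34.92
  Technical merit 100 × 0.17 = 17
Sum = 88.3
Bonus: 88.3 + 0 = 88.3
88.3 is ≥ 70.5 and < 92 → Merit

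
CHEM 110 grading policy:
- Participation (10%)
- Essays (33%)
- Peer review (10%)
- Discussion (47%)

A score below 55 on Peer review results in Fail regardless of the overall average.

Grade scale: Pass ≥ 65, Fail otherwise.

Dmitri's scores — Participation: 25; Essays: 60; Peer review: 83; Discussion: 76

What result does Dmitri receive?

Peer review score 83 ≥ 55: minimum met.
Weighted total:
  Participation 25 × 0.1 = 2.5
  Essays 60 × 0.33 = 19.8
  Peer review 83 × 0.1 = 8.3
  Discussion 76 × 0.47 = 35.72
Sum = 66.32
66.32 ≥ 65 → Pass

Pass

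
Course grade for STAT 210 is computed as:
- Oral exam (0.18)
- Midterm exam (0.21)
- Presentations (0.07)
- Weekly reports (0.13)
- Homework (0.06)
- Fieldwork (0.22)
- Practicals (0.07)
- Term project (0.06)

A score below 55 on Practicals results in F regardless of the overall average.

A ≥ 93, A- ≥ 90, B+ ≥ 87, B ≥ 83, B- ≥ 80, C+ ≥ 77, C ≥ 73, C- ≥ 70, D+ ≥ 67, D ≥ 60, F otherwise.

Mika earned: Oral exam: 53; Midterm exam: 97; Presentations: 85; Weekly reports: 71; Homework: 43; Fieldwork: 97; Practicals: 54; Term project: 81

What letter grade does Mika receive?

Practicals score 54 < 55: minimum not met.
Weighted total:
  Oral exam 53 × 0.18 = 9.54
  Midterm exam 97 × 0.21 = 20.37
  Presentations 85 × 0.07 = 5.95
  Weekly reports 71 × 0.13 = 9.23
  Homework 43 × 0.06 = 2.58
  Fieldwork 97 × 0.22 = 21.34
  Practicals 54 × 0.07 = 3.78
  Term project 81 × 0.06 = 4.86
Sum = 77.65
Because the Practicals minimum was not met, the result is F.

F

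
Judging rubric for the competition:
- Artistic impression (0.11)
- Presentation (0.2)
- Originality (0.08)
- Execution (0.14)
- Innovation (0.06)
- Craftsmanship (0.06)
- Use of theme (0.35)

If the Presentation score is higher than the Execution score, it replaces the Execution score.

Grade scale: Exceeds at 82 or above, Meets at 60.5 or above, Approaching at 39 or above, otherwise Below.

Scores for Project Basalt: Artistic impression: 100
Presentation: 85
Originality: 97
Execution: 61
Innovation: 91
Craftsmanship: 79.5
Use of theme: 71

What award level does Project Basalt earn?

Presentation (85) > Execution (61), so Execution counts as 85.
Weighted total:
  Artistic impression 100 × 0.11 = 11
  Presentation 85 × 0.2 = 17
  Originality 97 × 0.08 = 7.76
  Execution 85 × 0.14 = 11.9
  Innovation 91 × 0.06 = 5.46
  Craftsmanship 79.5 × 0.06 = 4.77
  Use of theme 71 × 0.35 = 24.85
Sum = 82.74
82.74 ≥ 82 → Exceeds

Exceeds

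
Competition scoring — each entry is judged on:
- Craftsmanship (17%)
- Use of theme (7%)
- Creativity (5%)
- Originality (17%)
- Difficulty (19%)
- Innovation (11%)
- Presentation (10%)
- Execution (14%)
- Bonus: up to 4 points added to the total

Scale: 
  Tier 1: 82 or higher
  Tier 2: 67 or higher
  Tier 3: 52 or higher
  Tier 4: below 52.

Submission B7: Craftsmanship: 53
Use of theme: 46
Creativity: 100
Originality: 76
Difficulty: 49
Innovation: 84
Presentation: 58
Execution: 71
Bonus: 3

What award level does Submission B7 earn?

Tier 2

Weighted total:
  Craftsmanship 53 × 0.17 = 9.01
  Use of theme 46 × 0.07 = 3.22
  Creativity 100 × 0.05 = 5
  Originality 76 × 0.17 = 12.92
  Difficulty 49 × 0.19 = 9.31
  Innovation 84 × 0.11 = 9.24
  Presentation 58 × 0.1 = 5.8
  Execution 71 × 0.14 = 9.94
Sum = 64.44
Bonus: 64.44 + 3 = 67.44
67.44 is ≥ 67 and < 82 → Tier 2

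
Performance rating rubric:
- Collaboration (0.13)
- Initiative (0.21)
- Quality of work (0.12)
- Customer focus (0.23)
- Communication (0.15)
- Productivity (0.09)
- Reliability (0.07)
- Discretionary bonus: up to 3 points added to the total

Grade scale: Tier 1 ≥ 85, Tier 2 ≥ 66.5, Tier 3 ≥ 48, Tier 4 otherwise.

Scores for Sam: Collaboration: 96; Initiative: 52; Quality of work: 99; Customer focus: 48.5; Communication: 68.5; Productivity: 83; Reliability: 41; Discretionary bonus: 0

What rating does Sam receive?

Weighted total:
  Collaboration 96 × 0.13 = 12.48
  Initiative 52 × 0.21 = 10.92
  Quality of work 99 × 0.12 = 11.88
  Customer focus 48.5 × 0.23 = 11.155
  Communication 68.5 × 0.15 = 10.275
  Productivity 83 × 0.09 = 7.47
  Reliability 41 × 0.07 = 2.87
Sum = 67.05
Discretionary bonus: 67.05 + 0 = 67.05
67.05 is ≥ 66.5 and < 85 → Tier 2

Tier 2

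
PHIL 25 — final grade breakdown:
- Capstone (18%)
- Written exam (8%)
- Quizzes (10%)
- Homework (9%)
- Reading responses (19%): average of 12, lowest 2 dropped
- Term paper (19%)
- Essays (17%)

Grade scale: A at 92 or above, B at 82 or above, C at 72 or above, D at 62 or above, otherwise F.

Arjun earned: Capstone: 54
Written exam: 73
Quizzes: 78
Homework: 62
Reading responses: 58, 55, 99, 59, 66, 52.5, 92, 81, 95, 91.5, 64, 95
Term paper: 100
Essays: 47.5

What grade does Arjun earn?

D

Reading responses: drop 52.5, 55 → average of remaining 10 = 800.5/10 = 80.05
Weighted total:
  Capstone 54 × 0.18 = 9.72
  Written exam 73 × 0.08 = 5.84
  Quizzes 78 × 0.1 = 7.8
  Homework 62 × 0.09 = 5.58
  Reading responses 80.05 × 0.19 = 15.2095
  Term paper 100 × 0.19 = 19
  Essays 47.5 × 0.17 = 8.075
Sum = 71.2245
71.2245 is ≥ 62 and < 72 → D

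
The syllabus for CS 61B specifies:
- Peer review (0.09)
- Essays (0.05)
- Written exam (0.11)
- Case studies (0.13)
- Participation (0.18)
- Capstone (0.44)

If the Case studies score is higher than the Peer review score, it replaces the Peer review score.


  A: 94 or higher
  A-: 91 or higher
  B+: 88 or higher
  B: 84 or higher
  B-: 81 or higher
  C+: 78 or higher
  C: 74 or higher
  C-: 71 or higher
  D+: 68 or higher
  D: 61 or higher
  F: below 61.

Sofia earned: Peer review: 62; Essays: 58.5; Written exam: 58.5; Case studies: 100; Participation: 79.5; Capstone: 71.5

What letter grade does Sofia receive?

C

Case studies (100) > Peer review (62), so Peer review counts as 100.
Weighted total:
  Peer review 100 × 0.09 = 9
  Essays 58.5 × 0.05 = 2.925
  Written exam 58.5 × 0.11 = 6.435
  Case studies 100 × 0.13 = 13
  Participation 79.5 × 0.18 = 14.31
  Capstone 71.5 × 0.44 = 31.46
Sum = 77.13
77.13 is ≥ 74 and < 78 → C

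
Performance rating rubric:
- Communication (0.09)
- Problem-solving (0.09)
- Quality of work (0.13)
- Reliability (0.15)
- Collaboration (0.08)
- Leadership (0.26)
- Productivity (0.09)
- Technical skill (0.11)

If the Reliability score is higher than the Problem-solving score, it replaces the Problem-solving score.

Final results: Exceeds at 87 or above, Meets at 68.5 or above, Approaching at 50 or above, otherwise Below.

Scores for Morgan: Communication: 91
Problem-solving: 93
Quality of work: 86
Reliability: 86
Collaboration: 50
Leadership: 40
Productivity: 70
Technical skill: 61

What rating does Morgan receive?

Approaching

Reliability (86) ≤ Problem-solving (93), so Problem-solving stays at 93.
Weighted total:
  Communication 91 × 0.09 = 8.19
  Problem-solving 93 × 0.09 = 8.37
  Quality of work 86 × 0.13 = 11.18
  Reliability 86 × 0.15 = 12.9
  Collaboration 50 × 0.08 = 4
  Leadership 40 × 0.26 = 10.4
  Productivity 70 × 0.09 = 6.3
  Technical skill 61 × 0.11 = 6.71
Sum = 68.05
68.05 is ≥ 50 and < 68.5 → Approaching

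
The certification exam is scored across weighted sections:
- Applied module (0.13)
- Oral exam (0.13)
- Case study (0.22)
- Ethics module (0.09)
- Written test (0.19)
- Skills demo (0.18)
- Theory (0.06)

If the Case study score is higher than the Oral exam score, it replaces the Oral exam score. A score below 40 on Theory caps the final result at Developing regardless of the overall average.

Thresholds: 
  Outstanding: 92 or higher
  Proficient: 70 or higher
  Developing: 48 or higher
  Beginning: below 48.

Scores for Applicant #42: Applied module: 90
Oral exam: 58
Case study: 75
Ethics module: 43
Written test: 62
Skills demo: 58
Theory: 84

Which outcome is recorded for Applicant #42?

Developing

Case study (75) > Oral exam (58), so Oral exam counts as 75.
Theory score 84 ≥ 40: minimum met.
Weighted total:
  Applied module 90 × 0.13 = 11.7
  Oral exam 75 × 0.13 = 9.75
  Case study 75 × 0.22 = 16.5
  Ethics module 43 × 0.09 = 3.87
  Written test 62 × 0.19 = 11.78
  Skills demo 58 × 0.18 = 10.44
  Theory 84 × 0.06 = 5.04
Sum = 69.08
69.08 is ≥ 48 and < 70 → Developing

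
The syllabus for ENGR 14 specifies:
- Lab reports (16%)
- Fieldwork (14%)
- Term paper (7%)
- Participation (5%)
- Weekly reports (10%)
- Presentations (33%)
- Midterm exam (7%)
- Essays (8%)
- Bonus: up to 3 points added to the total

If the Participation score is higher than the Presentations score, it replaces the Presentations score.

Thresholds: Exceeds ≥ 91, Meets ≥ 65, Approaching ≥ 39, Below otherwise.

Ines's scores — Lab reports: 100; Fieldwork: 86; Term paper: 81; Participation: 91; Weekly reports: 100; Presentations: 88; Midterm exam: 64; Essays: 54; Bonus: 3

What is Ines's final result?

Participation (91) > Presentations (88), so Presentations counts as 91.
Weighted total:
  Lab reports 100 × 0.16 = 16
  Fieldwork 86 × 0.14 = 12.04
  Term paper 81 × 0.07 = 5.67
  Participation 91 × 0.05 = 4.55
  Weekly reports 100 × 0.1 = 10
  Presentations 91 × 0.33 = 30.03
  Midterm exam 64 × 0.07 = 4.48
  Essays 54 × 0.08 = 4.32
Sum = 87.09
Bonus: 87.09 + 3 = 90.09
90.09 is ≥ 65 and < 91 → Meets

Meets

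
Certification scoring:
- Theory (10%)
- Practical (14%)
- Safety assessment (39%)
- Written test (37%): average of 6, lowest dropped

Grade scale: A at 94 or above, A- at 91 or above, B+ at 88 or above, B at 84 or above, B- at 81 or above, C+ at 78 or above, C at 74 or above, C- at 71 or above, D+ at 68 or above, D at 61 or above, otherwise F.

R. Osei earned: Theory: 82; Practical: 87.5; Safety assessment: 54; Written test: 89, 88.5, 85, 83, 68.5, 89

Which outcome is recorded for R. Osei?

Written test: drop 68.5 → average of remaining 5 = 434.5/5 = 86.9
Weighted total:
  Theory 82 × 0.1 = 8.2
  Practical 87.5 × 0.14 = 12.25
  Safety assessment 54 × 0.39 = 21.06
  Written test 86.9 × 0.37 = 32.153
Sum = 73.663
73.663 is ≥ 71 and < 74 → C-

C-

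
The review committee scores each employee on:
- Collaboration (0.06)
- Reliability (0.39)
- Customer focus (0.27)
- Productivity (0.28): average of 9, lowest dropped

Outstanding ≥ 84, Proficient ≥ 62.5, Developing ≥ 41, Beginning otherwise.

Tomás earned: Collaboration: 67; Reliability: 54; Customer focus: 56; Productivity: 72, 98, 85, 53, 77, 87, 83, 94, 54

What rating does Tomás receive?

Proficient

Productivity: drop 53 → average of remaining 8 = 650/8 = 81.25
Weighted total:
  Collaboration 67 × 0.06 = 4.02
  Reliability 54 × 0.39 = 21.06
  Customer focus 56 × 0.27 = 15.12
  Productivity 81.25 × 0.28 = 22.75
Sum = 62.95
62.95 is ≥ 62.5 and < 84 → Proficient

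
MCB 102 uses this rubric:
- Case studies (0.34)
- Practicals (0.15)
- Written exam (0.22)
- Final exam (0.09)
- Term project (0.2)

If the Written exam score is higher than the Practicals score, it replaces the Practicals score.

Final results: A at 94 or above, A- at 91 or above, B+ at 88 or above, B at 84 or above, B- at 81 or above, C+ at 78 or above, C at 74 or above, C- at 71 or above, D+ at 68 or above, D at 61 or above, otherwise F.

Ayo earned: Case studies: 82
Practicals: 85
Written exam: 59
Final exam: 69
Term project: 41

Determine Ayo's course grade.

Written exam (59) ≤ Practicals (85), so Practicals stays at 85.
Weighted total:
  Case studies 82 × 0.34 = 27.88
  Practicals 85 × 0.15 = 12.75
  Written exam 59 × 0.22 = 12.98
  Final exam 69 × 0.09 = 6.21
  Term project 41 × 0.2 = 8.2
Sum = 68.02
68.02 is ≥ 68 and < 71 → D+

D+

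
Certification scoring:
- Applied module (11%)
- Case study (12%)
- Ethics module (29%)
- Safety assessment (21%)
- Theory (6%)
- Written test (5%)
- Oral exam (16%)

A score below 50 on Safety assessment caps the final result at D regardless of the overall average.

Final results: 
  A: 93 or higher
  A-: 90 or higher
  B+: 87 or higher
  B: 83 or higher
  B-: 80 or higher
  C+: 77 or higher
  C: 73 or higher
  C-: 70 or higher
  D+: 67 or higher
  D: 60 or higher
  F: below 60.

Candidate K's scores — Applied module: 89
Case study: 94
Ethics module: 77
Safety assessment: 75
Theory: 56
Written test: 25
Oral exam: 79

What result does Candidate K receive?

Safety assessment score 75 ≥ 50: minimum met.
Weighted total:
  Applied module 89 × 0.11 = 9.79
  Case study 94 × 0.12 = 11.28
  Ethics module 77 × 0.29 = 22.33
  Safety assessment 75 × 0.21 = 15.75
  Theory 56 × 0.06 = 3.36
  Written test 25 × 0.05 = 1.25
  Oral exam 79 × 0.16 = 12.64
Sum = 76.4
76.4 is ≥ 73 and < 77 → C

C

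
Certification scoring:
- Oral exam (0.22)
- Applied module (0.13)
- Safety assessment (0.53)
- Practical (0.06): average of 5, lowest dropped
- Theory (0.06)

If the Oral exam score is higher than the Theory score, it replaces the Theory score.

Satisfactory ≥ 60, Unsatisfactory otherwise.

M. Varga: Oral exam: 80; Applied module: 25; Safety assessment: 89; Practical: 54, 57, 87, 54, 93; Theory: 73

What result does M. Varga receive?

Satisfactory

Practical: drop 54 → average of remaining 4 = 291/4 = 72.75
Oral exam (80) > Theory (73), so Theory counts as 80.
Weighted total:
  Oral exam 80 × 0.22 = 17.6
  Applied module 25 × 0.13 = 3.25
  Safety assessment 89 × 0.53 = 47.17
  Practical 72.75 × 0.06 = 4.365
  Theory 80 × 0.06 = 4.8
Sum = 77.185
77.185 ≥ 60 → Satisfactory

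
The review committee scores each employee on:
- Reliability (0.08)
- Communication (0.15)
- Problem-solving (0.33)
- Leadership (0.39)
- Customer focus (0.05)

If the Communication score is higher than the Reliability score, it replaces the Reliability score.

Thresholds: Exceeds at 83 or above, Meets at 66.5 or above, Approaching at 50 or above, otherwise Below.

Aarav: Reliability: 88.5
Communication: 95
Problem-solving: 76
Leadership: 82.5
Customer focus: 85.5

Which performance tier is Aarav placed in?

Communication (95) > Reliability (88.5), so Reliability counts as 95.
Weighted total:
  Reliability 95 × 0.08 = 7.6
  Communication 95 × 0.15 = 14.25
  Problem-solving 76 × 0.33 = 25.08
  Leadership 82.5 × 0.39 = 32.175
  Customer focus 85.5 × 0.05 = 4.275
Sum = 83.38
83.38 ≥ 83 → Exceeds

Exceeds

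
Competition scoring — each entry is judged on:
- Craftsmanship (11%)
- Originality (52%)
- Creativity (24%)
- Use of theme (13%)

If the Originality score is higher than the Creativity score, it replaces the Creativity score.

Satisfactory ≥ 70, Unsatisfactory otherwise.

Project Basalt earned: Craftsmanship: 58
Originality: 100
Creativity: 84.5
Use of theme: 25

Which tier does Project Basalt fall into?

Satisfactory

Originality (100) > Creativity (84.5), so Creativity counts as 100.
Weighted total:
  Craftsmanship 58 × 0.11 = 6.38
  Originality 100 × 0.52 = 52
  Creativity 100 × 0.24 = 24
  Use of theme 25 × 0.13 = 3.25
Sum = 85.63
85.63 ≥ 70 → Satisfactory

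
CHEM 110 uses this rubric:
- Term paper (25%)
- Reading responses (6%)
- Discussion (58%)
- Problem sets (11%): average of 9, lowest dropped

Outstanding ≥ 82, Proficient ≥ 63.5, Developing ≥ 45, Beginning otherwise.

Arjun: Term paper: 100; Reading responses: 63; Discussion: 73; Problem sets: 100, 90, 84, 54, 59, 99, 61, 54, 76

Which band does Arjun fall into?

Proficient

Problem sets: drop 54 → average of remaining 8 = 623/8 = 77.875
Weighted total:
  Term paper 100 × 0.25 = 25
  Reading responses 63 × 0.06 = 3.78
  Discussion 73 × 0.58 = 42.34
  Problem sets 77.875 × 0.11 = 8.56625
Sum = 79.68625
79.68625 is ≥ 63.5 and < 82 → Proficient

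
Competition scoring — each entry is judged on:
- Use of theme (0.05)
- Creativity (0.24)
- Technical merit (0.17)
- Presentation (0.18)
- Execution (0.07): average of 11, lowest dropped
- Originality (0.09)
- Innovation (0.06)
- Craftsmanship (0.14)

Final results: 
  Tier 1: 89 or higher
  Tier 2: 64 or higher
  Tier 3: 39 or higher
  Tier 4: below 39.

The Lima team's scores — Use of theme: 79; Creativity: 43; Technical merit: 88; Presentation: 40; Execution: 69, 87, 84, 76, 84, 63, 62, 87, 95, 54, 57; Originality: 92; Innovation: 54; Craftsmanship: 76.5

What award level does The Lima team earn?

Tier 2

Execution: drop 54 → average of remaining 10 = 764/10 = 76.4
Weighted total:
  Use of theme 79 × 0.05 = 3.95
  Creativity 43 × 0.24 = 10.32
  Technical merit 88 × 0.17 = 14.96
  Presentation 40 × 0.18 = 7.2
  Execution 76.4 × 0.07 = 5.348
  Originality 92 × 0.09 = 8.28
  Innovation 54 × 0.06 = 3.24
  Craftsmanship 76.5 × 0.14 = 10.71
Sum = 64.008
64.008 is ≥ 64 and < 89 → Tier 2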